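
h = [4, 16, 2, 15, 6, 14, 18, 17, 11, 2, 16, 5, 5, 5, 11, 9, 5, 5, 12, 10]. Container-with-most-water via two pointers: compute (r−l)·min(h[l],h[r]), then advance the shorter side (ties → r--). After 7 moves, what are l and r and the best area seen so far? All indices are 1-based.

l=2, r=14, best area=204

l=1 r=20: min(4,10)*19=76 best=76 *, l++
l=2 r=20: min(16,10)*18=180 best=180 *, r--
l=2 r=19: min(16,12)*17=204 best=204 *, r--
l=2 r=18: min(16,5)*16=80 best=204, r--
l=2 r=17: min(16,5)*15=75 best=204, r--
l=2 r=16: min(16,9)*14=126 best=204, r--
l=2 r=15: min(16,11)*13=143 best=204, r--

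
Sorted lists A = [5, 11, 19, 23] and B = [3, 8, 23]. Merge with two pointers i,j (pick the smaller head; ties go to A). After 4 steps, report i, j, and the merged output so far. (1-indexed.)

i=3, j=3, merged so far=[3, 5, 8, 11]

[i=1,j=1] A[i]=5>B[j]=3 take 3 → j++
[i=1,j=2] A[i]=5<=B[j]=8 take 5 → i++
[i=2,j=2] A[i]=11>B[j]=8 take 8 → j++
[i=2,j=3] A[i]=11<=B[j]=23 take 11 → i++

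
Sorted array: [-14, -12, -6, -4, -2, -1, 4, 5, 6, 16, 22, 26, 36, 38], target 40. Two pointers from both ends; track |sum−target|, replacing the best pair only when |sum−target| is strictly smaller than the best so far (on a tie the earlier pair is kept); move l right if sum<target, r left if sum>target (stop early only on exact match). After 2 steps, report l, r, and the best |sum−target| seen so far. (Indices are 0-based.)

l=2, r=13, best |Δ|=14

l=0 r=13: -14+38=24 d=16 *, l++
l=1 r=13: -12+38=26 d=14 *, l++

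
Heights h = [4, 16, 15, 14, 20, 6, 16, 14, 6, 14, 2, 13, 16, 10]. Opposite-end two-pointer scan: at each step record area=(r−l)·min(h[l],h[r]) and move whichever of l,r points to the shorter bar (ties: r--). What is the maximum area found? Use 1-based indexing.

max area = 176

[1,14] min(4,10)*13=52 best=52 * → l++
[2,14] min(16,10)*12=120 best=120 * → r--
[2,13] min(16,16)*11=176 best=176 * → r--
[2,12] min(16,13)*10=130 best=176 → r--
[2,11] min(16,2)*9=18 best=176 → r--
[2,10] min(16,14)*8=112 best=176 → r--
[2,9] min(16,6)*7=42 best=176 → r--
[2,8] min(16,14)*6=84 best=176 → r--
[2,7] min(16,16)*5=80 best=176 → r--
[2,6] min(16,6)*4=24 best=176 → r--
[2,5] min(16,20)*3=48 best=176 → l++
[3,5] min(15,20)*2=30 best=176 → l++
[4,5] min(14,20)*1=14 best=176 → l++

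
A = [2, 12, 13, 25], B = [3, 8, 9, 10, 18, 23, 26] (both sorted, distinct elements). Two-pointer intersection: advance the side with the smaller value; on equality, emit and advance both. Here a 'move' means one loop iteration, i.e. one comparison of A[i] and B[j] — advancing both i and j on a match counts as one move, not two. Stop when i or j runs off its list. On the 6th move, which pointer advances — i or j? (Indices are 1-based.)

i

i=1 j=1: 2<3, i++
i=2 j=1: 12>3, j++
i=2 j=2: 12>8, j++
i=2 j=3: 12>9, j++
i=2 j=4: 12>10, j++
i=2 j=5: 12<18, i++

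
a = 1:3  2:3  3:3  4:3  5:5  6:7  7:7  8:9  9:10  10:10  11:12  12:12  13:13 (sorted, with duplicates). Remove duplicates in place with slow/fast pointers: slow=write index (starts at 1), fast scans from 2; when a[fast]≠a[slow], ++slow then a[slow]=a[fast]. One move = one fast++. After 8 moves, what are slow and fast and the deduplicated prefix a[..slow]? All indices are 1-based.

slow=5, fast=10, prefix=[3, 5, 7, 9, 10]

(s=1,f=2) a[fast]=3=a[slow] dup → fast++
(s=1,f=3) a[fast]=3=a[slow] dup → fast++
(s=1,f=4) a[fast]=3=a[slow] dup → fast++
(s=1,f=5) a[fast]=5≠a[slow]=3 write a[2]=5 → slow++,fast++
(s=2,f=6) a[fast]=7≠a[slow]=5 write a[3]=7 → slow++,fast++
(s=3,f=7) a[fast]=7=a[slow] dup → fast++
(s=3,f=8) a[fast]=9≠a[slow]=7 write a[4]=9 → slow++,fast++
(s=4,f=9) a[fast]=10≠a[slow]=9 write a[5]=10 → slow++,fast++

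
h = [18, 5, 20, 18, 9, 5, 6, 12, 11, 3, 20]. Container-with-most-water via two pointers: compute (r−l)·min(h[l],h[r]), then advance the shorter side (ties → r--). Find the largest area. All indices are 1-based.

max area = 180

l=1 r=11: min(18,20)*10=180 best=180 *, l++
l=2 r=11: min(5,20)*9=45 best=180, l++
l=3 r=11: min(20,20)*8=160 best=180, r--
l=3 r=10: min(20,3)*7=21 best=180, r--
l=3 r=9: min(20,11)*6=66 best=180, r--
l=3 r=8: min(20,12)*5=60 best=180, r--
l=3 r=7: min(20,6)*4=24 best=180, r--
l=3 r=6: min(20,5)*3=15 best=180, r--
l=3 r=5: min(20,9)*2=18 best=180, r--
l=3 r=4: min(20,18)*1=18 best=180, r--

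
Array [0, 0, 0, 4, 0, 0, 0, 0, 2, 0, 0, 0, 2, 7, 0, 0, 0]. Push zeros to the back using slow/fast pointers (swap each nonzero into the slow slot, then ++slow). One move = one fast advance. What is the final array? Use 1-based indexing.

[4, 2, 2, 7, 0, 0, 0, 0, 0, 0, 0, 0, 0, 0, 0, 0, 0]

(s=1,f=1) a[fast]=0 → fast++
(s=1,f=2) a[fast]=0 → fast++
(s=1,f=3) a[fast]=0 → fast++
(s=1,f=4) a[fast]=4≠0 swap→a[1]=4 → slow++,fast++
(s=2,f=5) a[fast]=0 → fast++
(s=2,f=6) a[fast]=0 → fast++
(s=2,f=7) a[fast]=0 → fast++
(s=2,f=8) a[fast]=0 → fast++
(s=2,f=9) a[fast]=2≠0 swap→a[2]=2 → slow++,fast++
(s=3,f=10) a[fast]=0 → fast++
(s=3,f=11) a[fast]=0 → fast++
(s=3,f=12) a[fast]=0 → fast++
(s=3,f=13) a[fast]=2≠0 swap→a[3]=2 → slow++,fast++
(s=4,f=14) a[fast]=7≠0 swap→a[4]=7 → slow++,fast++
(s=5,f=15) a[fast]=0 → fast++
(s=5,f=16) a[fast]=0 → fast++
(s=5,f=17) a[fast]=0 → fast++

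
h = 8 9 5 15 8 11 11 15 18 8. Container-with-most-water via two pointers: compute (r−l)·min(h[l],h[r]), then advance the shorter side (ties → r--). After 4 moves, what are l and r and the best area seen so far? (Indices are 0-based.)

l=0 r=9: min(8,8)*9=72 best=72 *, r--
l=0 r=8: min(8,18)*8=64 best=72, l++
l=1 r=8: min(9,18)*7=63 best=72, l++
l=2 r=8: min(5,18)*6=30 best=72, l++

l=3, r=8, best area=72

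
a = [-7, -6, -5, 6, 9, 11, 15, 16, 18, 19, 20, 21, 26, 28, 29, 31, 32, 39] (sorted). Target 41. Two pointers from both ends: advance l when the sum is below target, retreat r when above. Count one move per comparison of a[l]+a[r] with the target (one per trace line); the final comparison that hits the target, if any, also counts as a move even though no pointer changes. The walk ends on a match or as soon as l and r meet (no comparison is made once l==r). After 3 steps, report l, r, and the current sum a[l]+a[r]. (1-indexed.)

[1,18] -7+39=32 <41 → l++
[2,18] -6+39=33 <41 → l++
[3,18] -5+39=34 <41 → l++

l=4, r=18, sum=45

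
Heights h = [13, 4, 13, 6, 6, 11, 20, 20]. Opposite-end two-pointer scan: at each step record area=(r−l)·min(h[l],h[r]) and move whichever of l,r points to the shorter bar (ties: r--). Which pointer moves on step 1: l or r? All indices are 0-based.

l

[0,7] min(13,20)*7=91 best=91 * → l++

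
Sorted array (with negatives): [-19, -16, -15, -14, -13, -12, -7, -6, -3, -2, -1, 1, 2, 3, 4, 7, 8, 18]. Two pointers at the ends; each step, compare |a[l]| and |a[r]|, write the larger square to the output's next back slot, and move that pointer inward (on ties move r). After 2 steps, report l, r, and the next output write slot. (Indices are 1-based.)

l=1 r=18: |-19|>|18| out[18]=361, l++
l=2 r=18: |-16|<=|18| out[17]=324, r--

l=2, r=17, next write slot=16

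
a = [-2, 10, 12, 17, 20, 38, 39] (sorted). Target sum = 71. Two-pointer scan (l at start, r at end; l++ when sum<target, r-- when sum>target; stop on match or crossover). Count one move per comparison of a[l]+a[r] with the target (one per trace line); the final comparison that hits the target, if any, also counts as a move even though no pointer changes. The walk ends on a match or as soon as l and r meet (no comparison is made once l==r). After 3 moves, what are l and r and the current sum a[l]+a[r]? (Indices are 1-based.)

l=4, r=7, sum=56

l=1 r=7: -2+39=37 <71, l++
l=2 r=7: 10+39=49 <71, l++
l=3 r=7: 12+39=51 <71, l++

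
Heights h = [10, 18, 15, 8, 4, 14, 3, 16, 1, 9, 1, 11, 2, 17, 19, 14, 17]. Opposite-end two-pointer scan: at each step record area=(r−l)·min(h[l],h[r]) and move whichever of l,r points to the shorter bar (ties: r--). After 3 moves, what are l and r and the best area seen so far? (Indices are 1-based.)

l=2, r=15, best area=255

[1,17] min(10,17)*16=160 best=160 * → l++
[2,17] min(18,17)*15=255 best=255 * → r--
[2,16] min(18,14)*14=196 best=255 → r--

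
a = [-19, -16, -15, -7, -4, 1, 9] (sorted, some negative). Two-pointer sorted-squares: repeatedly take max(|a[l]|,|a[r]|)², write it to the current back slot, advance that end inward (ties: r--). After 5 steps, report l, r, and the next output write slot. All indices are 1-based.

[1,7] |-19|>|9| out[7]=361 → l++
[2,7] |-16|>|9| out[6]=256 → l++
[3,7] |-15|>|9| out[5]=225 → l++
[4,7] |-7|<=|9| out[4]=81 → r--
[4,6] |-7|>|1| out[3]=49 → l++

l=5, r=6, next write slot=2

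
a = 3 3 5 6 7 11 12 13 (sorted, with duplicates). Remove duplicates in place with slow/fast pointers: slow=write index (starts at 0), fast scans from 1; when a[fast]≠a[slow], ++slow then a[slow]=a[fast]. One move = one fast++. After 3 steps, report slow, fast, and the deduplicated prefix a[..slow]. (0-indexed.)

slow=2, fast=4, prefix=[3, 5, 6]

slow=0 fast=1: a[fast]=3=a[slow] dup, fast++
slow=0 fast=2: a[fast]=5≠a[slow]=3 write a[1]=5, slow++,fast++
slow=1 fast=3: a[fast]=6≠a[slow]=5 write a[2]=6, slow++,fast++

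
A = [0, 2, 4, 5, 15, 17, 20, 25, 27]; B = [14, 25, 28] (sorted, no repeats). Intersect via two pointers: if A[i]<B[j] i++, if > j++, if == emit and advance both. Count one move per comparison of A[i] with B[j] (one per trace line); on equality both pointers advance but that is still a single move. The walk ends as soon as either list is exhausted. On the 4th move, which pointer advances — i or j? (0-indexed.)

[i=0,j=0] 0<14 → i++
[i=1,j=0] 2<14 → i++
[i=2,j=0] 4<14 → i++
[i=3,j=0] 5<14 → i++

i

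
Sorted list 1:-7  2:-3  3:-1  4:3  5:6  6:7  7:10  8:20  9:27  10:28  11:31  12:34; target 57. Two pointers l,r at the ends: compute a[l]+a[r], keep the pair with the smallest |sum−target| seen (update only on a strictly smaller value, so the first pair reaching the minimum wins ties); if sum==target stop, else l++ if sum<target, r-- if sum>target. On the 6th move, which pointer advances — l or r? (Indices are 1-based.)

l

[1,12] -7+34=27 d=30 * → l++
[2,12] -3+34=31 d=26 * → l++
[3,12] -1+34=33 d=24 * → l++
[4,12] 3+34=37 d=20 * → l++
[5,12] 6+34=40 d=17 * → l++
[6,12] 7+34=41 d=16 * → l++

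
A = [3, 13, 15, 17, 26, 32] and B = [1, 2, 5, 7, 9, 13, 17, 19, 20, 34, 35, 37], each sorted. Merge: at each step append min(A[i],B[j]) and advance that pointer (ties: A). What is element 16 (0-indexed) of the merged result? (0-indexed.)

merged[16] = 35

[i=0,j=0] A[i]=3>B[j]=1 take 1 → j++
[i=0,j=1] A[i]=3>B[j]=2 take 2 → j++
[i=0,j=2] A[i]=3<=B[j]=5 take 3 → i++
[i=1,j=2] A[i]=13>B[j]=5 take 5 → j++
[i=1,j=3] A[i]=13>B[j]=7 take 7 → j++
[i=1,j=4] A[i]=13>B[j]=9 take 9 → j++
[i=1,j=5] A[i]=13<=B[j]=13 take 13 → i++
[i=2,j=5] A[i]=15>B[j]=13 take 13 → j++
[i=2,j=6] A[i]=15<=B[j]=17 take 15 → i++
[i=3,j=6] A[i]=17<=B[j]=17 take 17 → i++
[i=4,j=6] A[i]=26>B[j]=17 take 17 → j++
[i=4,j=7] A[i]=26>B[j]=19 take 19 → j++
[i=4,j=8] A[i]=26>B[j]=20 take 20 → j++
[i=4,j=9] A[i]=26<=B[j]=34 take 26 → i++
[i=5,j=9] A[i]=32<=B[j]=34 take 32 → i++
[i=6,j=9] A done, take B[j]=34 → j++
[i=6,j=10] A done, take B[j]=35 → j++
[i=6,j=11] A done, take B[j]=37 → j++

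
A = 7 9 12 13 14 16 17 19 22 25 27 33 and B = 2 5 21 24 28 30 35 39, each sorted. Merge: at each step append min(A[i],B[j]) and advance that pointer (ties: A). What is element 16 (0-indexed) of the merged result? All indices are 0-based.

merged[16] = 30

i=0 j=0: A[i]=7>B[j]=2 take 2, j++
i=0 j=1: A[i]=7>B[j]=5 take 5, j++
i=0 j=2: A[i]=7<=B[j]=21 take 7, i++
i=1 j=2: A[i]=9<=B[j]=21 take 9, i++
i=2 j=2: A[i]=12<=B[j]=21 take 12, i++
i=3 j=2: A[i]=13<=B[j]=21 take 13, i++
i=4 j=2: A[i]=14<=B[j]=21 take 14, i++
i=5 j=2: A[i]=16<=B[j]=21 take 16, i++
i=6 j=2: A[i]=17<=B[j]=21 take 17, i++
i=7 j=2: A[i]=19<=B[j]=21 take 19, i++
i=8 j=2: A[i]=22>B[j]=21 take 21, j++
i=8 j=3: A[i]=22<=B[j]=24 take 22, i++
i=9 j=3: A[i]=25>B[j]=24 take 24, j++
i=9 j=4: A[i]=25<=B[j]=28 take 25, i++
i=10 j=4: A[i]=27<=B[j]=28 take 27, i++
i=11 j=4: A[i]=33>B[j]=28 take 28, j++
i=11 j=5: A[i]=33>B[j]=30 take 30, j++
i=11 j=6: A[i]=33<=B[j]=35 take 33, i++
i=12 j=6: A done, take B[j]=35, j++
i=12 j=7: A done, take B[j]=39, j++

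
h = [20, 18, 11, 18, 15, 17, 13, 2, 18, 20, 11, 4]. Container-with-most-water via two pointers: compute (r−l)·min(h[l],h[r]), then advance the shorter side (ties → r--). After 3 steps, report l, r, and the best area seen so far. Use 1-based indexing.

l=1, r=9, best area=180

[1,12] min(20,4)*11=44 best=44 * → r--
[1,11] min(20,11)*10=110 best=110 * → r--
[1,10] min(20,20)*9=180 best=180 * → r--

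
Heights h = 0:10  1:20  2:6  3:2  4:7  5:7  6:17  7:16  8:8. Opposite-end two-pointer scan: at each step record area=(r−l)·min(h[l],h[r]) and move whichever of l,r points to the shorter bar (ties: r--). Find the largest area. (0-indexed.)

[0,8] min(10,8)*8=64 best=64 * → r--
[0,7] min(10,16)*7=70 best=70 * → l++
[1,7] min(20,16)*6=96 best=96 * → r--
[1,6] min(20,17)*5=85 best=96 → r--
[1,5] min(20,7)*4=28 best=96 → r--
[1,4] min(20,7)*3=21 best=96 → r--
[1,3] min(20,2)*2=4 best=96 → r--
[1,2] min(20,6)*1=6 best=96 → r--

max area = 96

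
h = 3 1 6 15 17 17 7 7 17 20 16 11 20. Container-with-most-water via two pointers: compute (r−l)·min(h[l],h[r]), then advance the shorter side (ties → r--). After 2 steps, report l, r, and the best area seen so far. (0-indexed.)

l=2, r=12, best area=36

l=0 r=12: min(3,20)*12=36 best=36 *, l++
l=1 r=12: min(1,20)*11=11 best=36, l++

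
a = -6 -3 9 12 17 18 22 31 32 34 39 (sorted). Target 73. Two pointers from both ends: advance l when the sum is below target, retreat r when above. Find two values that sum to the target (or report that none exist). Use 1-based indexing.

(34, 39)

l=1 r=11: -6+39=33 <73, l++
l=2 r=11: -3+39=36 <73, l++
l=3 r=11: 9+39=48 <73, l++
l=4 r=11: 12+39=51 <73, l++
l=5 r=11: 17+39=56 <73, l++
l=6 r=11: 18+39=57 <73, l++
l=7 r=11: 22+39=61 <73, l++
l=8 r=11: 31+39=70 <73, l++
l=9 r=11: 32+39=71 <73, l++
l=10 r=11: 34+39=73, found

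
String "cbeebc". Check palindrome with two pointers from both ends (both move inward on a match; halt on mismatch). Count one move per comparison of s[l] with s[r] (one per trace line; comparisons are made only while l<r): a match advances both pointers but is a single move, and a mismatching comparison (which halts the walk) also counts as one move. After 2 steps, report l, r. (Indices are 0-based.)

l=0 r=5: 'c'=='c', l++,r--
l=1 r=4: 'b'=='b', l++,r--

l=2, r=3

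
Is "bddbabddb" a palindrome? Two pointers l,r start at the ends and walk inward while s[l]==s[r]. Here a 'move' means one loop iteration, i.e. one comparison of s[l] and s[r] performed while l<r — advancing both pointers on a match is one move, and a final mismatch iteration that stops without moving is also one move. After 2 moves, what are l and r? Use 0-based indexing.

l=0 r=8: 'b'=='b', l++,r--
l=1 r=7: 'd'=='d', l++,r--

l=2, r=6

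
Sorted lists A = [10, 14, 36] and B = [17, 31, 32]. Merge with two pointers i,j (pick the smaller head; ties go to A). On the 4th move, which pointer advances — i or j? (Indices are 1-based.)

j

[i=1,j=1] A[i]=10<=B[j]=17 take 10 → i++
[i=2,j=1] A[i]=14<=B[j]=17 take 14 → i++
[i=3,j=1] A[i]=36>B[j]=17 take 17 → j++
[i=3,j=2] A[i]=36>B[j]=31 take 31 → j++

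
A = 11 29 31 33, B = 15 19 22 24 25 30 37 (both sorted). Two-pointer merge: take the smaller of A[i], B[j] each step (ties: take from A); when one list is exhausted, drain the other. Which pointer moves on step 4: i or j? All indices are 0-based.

[i=0,j=0] A[i]=11<=B[j]=15 take 11 → i++
[i=1,j=0] A[i]=29>B[j]=15 take 15 → j++
[i=1,j=1] A[i]=29>B[j]=19 take 19 → j++
[i=1,j=2] A[i]=29>B[j]=22 take 22 → j++

j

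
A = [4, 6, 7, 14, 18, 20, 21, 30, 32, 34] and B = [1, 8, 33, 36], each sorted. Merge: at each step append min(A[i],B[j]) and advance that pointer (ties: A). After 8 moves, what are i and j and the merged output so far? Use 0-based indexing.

i=0 j=0: A[i]=4>B[j]=1 take 1, j++
i=0 j=1: A[i]=4<=B[j]=8 take 4, i++
i=1 j=1: A[i]=6<=B[j]=8 take 6, i++
i=2 j=1: A[i]=7<=B[j]=8 take 7, i++
i=3 j=1: A[i]=14>B[j]=8 take 8, j++
i=3 j=2: A[i]=14<=B[j]=33 take 14, i++
i=4 j=2: A[i]=18<=B[j]=33 take 18, i++
i=5 j=2: A[i]=20<=B[j]=33 take 20, i++

i=6, j=2, merged so far=[1, 4, 6, 7, 8, 14, 18, 20]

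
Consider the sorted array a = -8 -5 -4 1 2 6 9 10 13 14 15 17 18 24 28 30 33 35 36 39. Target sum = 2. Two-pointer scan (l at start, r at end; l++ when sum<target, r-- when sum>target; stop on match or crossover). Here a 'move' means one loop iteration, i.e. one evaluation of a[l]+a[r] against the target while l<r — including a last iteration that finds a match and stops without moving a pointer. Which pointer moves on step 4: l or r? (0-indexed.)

r

[0,19] -8+39=31 >2 → r--
[0,18] -8+36=28 >2 → r--
[0,17] -8+35=27 >2 → r--
[0,16] -8+33=25 >2 → r--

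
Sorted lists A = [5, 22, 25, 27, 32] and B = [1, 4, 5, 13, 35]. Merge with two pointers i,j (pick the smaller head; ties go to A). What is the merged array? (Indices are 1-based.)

[1, 4, 5, 5, 13, 22, 25, 27, 32, 35]

i=1 j=1: A[i]=5>B[j]=1 take 1, j++
i=1 j=2: A[i]=5>B[j]=4 take 4, j++
i=1 j=3: A[i]=5<=B[j]=5 take 5, i++
i=2 j=3: A[i]=22>B[j]=5 take 5, j++
i=2 j=4: A[i]=22>B[j]=13 take 13, j++
i=2 j=5: A[i]=22<=B[j]=35 take 22, i++
i=3 j=5: A[i]=25<=B[j]=35 take 25, i++
i=4 j=5: A[i]=27<=B[j]=35 take 27, i++
i=5 j=5: A[i]=32<=B[j]=35 take 32, i++
i=6 j=5: A done, take B[j]=35, j++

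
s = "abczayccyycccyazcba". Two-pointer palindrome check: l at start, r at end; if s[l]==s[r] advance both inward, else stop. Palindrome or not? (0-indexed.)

not a palindrome (mismatch at 8,10)

[0,18] 'a'=='a' → l++,r--
[1,17] 'b'=='b' → l++,r--
[2,16] 'c'=='c' → l++,r--
[3,15] 'z'=='z' → l++,r--
[4,14] 'a'=='a' → l++,r--
[5,13] 'y'=='y' → l++,r--
[6,12] 'c'=='c' → l++,r--
[7,11] 'c'=='c' → l++,r--
[8,10] 'y'!='c' → stop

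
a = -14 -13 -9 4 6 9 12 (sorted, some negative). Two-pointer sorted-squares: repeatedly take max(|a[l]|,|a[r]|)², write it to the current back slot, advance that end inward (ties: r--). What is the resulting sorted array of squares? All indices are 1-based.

[16, 36, 81, 81, 144, 169, 196]

[1,7] |-14|>|12| out[7]=196 → l++
[2,7] |-13|>|12| out[6]=169 → l++
[3,7] |-9|<=|12| out[5]=144 → r--
[3,6] |-9|<=|9| out[4]=81 → r--
[3,5] |-9|>|6| out[3]=81 → l++
[4,5] |4|<=|6| out[2]=36 → r--
[4,4] |4|<=|4| out[1]=16 → r--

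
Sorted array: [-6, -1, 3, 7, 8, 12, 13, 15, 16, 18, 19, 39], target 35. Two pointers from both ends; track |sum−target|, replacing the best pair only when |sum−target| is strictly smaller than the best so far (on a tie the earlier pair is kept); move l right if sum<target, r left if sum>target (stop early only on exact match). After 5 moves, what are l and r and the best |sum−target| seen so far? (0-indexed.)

[0,11] -6+39=33 d=2 * → l++
[1,11] -1+39=38 d=3 → r--
[1,10] -1+19=18 d=17 → l++
[2,10] 3+19=22 d=13 → l++
[3,10] 7+19=26 d=9 → l++

l=4, r=10, best |Δ|=2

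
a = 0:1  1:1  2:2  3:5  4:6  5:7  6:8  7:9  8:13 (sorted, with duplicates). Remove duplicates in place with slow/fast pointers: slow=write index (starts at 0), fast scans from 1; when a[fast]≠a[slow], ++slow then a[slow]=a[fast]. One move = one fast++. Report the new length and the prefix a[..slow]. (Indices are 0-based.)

(s=0,f=1) a[fast]=1=a[slow] dup → fast++
(s=0,f=2) a[fast]=2≠a[slow]=1 write a[1]=2 → slow++,fast++
(s=1,f=3) a[fast]=5≠a[slow]=2 write a[2]=5 → slow++,fast++
(s=2,f=4) a[fast]=6≠a[slow]=5 write a[3]=6 → slow++,fast++
(s=3,f=5) a[fast]=7≠a[slow]=6 write a[4]=7 → slow++,fast++
(s=4,f=6) a[fast]=8≠a[slow]=7 write a[5]=8 → slow++,fast++
(s=5,f=7) a[fast]=9≠a[slow]=8 write a[6]=9 → slow++,fast++
(s=6,f=8) a[fast]=13≠a[slow]=9 write a[7]=13 → slow++,fast++

length 8; prefix = [1, 2, 5, 6, 7, 8, 9, 13]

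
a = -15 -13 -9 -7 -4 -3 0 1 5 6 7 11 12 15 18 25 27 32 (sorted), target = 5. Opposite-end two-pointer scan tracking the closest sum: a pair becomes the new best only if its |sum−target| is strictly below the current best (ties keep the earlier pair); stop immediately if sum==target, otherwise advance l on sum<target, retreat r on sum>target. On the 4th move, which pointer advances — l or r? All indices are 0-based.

[0,17] -15+32=17 d=12 * → r--
[0,16] -15+27=12 d=7 * → r--
[0,15] -15+25=10 d=5 * → r--
[0,14] -15+18=3 d=2 * → l++

l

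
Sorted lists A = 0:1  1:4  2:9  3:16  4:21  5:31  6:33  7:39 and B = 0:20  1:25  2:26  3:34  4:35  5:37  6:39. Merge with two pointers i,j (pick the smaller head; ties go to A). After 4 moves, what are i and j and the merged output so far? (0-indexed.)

i=4, j=0, merged so far=[1, 4, 9, 16]

[i=0,j=0] A[i]=1<=B[j]=20 take 1 → i++
[i=1,j=0] A[i]=4<=B[j]=20 take 4 → i++
[i=2,j=0] A[i]=9<=B[j]=20 take 9 → i++
[i=3,j=0] A[i]=16<=B[j]=20 take 16 → i++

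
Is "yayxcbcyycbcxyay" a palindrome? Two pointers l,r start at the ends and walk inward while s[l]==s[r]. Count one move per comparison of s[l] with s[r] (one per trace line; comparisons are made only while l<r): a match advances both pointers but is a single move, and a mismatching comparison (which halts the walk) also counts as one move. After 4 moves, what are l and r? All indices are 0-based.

l=4, r=11

l=0 r=15: 'y'=='y', l++,r--
l=1 r=14: 'a'=='a', l++,r--
l=2 r=13: 'y'=='y', l++,r--
l=3 r=12: 'x'=='x', l++,r--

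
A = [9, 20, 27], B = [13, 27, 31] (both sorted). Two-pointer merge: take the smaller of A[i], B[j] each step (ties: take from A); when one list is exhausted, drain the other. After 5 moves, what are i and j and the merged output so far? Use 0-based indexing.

[i=0,j=0] A[i]=9<=B[j]=13 take 9 → i++
[i=1,j=0] A[i]=20>B[j]=13 take 13 → j++
[i=1,j=1] A[i]=20<=B[j]=27 take 20 → i++
[i=2,j=1] A[i]=27<=B[j]=27 take 27 → i++
[i=3,j=1] A done, take B[j]=27 → j++

i=3, j=2, merged so far=[9, 13, 20, 27, 27]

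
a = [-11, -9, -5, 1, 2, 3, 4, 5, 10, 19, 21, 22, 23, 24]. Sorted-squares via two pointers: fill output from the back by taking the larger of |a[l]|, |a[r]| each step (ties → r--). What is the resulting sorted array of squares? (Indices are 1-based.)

[1,14] |-11|<=|24| out[14]=576 → r--
[1,13] |-11|<=|23| out[13]=529 → r--
[1,12] |-11|<=|22| out[12]=484 → r--
[1,11] |-11|<=|21| out[11]=441 → r--
[1,10] |-11|<=|19| out[10]=361 → r--
[1,9] |-11|>|10| out[9]=121 → l++
[2,9] |-9|<=|10| out[8]=100 → r--
[2,8] |-9|>|5| out[7]=81 → l++
[3,8] |-5|<=|5| out[6]=25 → r--
[3,7] |-5|>|4| out[5]=25 → l++
[4,7] |1|<=|4| out[4]=16 → r--
[4,6] |1|<=|3| out[3]=9 → r--
[4,5] |1|<=|2| out[2]=4 → r--
[4,4] |1|<=|1| out[1]=1 → r--

[1, 4, 9, 16, 25, 25, 81, 100, 121, 361, 441, 484, 529, 576]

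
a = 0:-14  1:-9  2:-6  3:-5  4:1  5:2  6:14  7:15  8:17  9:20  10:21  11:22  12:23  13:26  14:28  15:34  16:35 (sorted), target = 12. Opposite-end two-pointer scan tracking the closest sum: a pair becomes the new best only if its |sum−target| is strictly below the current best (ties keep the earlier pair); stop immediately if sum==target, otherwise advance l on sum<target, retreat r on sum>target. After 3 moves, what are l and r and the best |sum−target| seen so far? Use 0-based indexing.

l=0 r=16: -14+35=21 d=9 *, r--
l=0 r=15: -14+34=20 d=8 *, r--
l=0 r=14: -14+28=14 d=2 *, r--

l=0, r=13, best |Δ|=2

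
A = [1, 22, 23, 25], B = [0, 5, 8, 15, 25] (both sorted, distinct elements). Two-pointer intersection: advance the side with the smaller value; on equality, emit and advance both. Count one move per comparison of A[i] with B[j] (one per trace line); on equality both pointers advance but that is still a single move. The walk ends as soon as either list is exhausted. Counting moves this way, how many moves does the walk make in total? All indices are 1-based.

8 moves

i=1 j=1: 1>0, j++
i=1 j=2: 1<5, i++
i=2 j=2: 22>5, j++
i=2 j=3: 22>8, j++
i=2 j=4: 22>15, j++
i=2 j=5: 22<25, i++
i=3 j=5: 23<25, i++
i=4 j=5: 25==25 emit, i++,j++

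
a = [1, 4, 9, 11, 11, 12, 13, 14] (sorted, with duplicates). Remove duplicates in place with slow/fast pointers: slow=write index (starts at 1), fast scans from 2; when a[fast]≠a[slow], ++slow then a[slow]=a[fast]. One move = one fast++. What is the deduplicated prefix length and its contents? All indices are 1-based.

length 7; prefix = [1, 4, 9, 11, 12, 13, 14]

slow=1 fast=2: a[fast]=4≠a[slow]=1 write a[2]=4, slow++,fast++
slow=2 fast=3: a[fast]=9≠a[slow]=4 write a[3]=9, slow++,fast++
slow=3 fast=4: a[fast]=11≠a[slow]=9 write a[4]=11, slow++,fast++
slow=4 fast=5: a[fast]=11=a[slow] dup, fast++
slow=4 fast=6: a[fast]=12≠a[slow]=11 write a[5]=12, slow++,fast++
slow=5 fast=7: a[fast]=13≠a[slow]=12 write a[6]=13, slow++,fast++
slow=6 fast=8: a[fast]=14≠a[slow]=13 write a[7]=14, slow++,fast++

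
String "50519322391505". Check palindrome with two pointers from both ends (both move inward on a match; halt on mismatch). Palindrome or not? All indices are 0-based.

palindrome

l=0 r=13: '5'=='5', l++,r--
l=1 r=12: '0'=='0', l++,r--
l=2 r=11: '5'=='5', l++,r--
l=3 r=10: '1'=='1', l++,r--
l=4 r=9: '9'=='9', l++,r--
l=5 r=8: '3'=='3', l++,r--
l=6 r=7: '2'=='2', l++,r--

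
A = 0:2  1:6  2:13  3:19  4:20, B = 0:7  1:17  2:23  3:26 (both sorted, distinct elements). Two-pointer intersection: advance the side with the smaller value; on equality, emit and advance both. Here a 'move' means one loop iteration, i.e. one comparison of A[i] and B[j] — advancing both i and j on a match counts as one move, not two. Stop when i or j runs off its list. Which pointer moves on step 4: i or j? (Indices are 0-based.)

[i=0,j=0] 2<7 → i++
[i=1,j=0] 6<7 → i++
[i=2,j=0] 13>7 → j++
[i=2,j=1] 13<17 → i++

i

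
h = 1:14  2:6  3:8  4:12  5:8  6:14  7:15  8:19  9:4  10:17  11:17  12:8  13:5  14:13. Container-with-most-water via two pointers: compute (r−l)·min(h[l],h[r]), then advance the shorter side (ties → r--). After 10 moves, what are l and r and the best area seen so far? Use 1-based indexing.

l=8, r=11, best area=169

[1,14] min(14,13)*13=169 best=169 * → r--
[1,13] min(14,5)*12=60 best=169 → r--
[1,12] min(14,8)*11=88 best=169 → r--
[1,11] min(14,17)*10=140 best=169 → l++
[2,11] min(6,17)*9=54 best=169 → l++
[3,11] min(8,17)*8=64 best=169 → l++
[4,11] min(12,17)*7=84 best=169 → l++
[5,11] min(8,17)*6=48 best=169 → l++
[6,11] min(14,17)*5=70 best=169 → l++
[7,11] min(15,17)*4=60 best=169 → l++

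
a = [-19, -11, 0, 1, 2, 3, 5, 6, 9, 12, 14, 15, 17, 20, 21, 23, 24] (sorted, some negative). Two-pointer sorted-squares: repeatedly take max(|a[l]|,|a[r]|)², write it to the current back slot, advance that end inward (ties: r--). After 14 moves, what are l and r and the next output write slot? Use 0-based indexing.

[0,16] |-19|<=|24| out[16]=576 → r--
[0,15] |-19|<=|23| out[15]=529 → r--
[0,14] |-19|<=|21| out[14]=441 → r--
[0,13] |-19|<=|20| out[13]=400 → r--
[0,12] |-19|>|17| out[12]=361 → l++
[1,12] |-11|<=|17| out[11]=289 → r--
[1,11] |-11|<=|15| out[10]=225 → r--
[1,10] |-11|<=|14| out[9]=196 → r--
[1,9] |-11|<=|12| out[8]=144 → r--
[1,8] |-11|>|9| out[7]=121 → l++
[2,8] |0|<=|9| out[6]=81 → r--
[2,7] |0|<=|6| out[5]=36 → r--
[2,6] |0|<=|5| out[4]=25 → r--
[2,5] |0|<=|3| out[3]=9 → r--

l=2, r=4, next write slot=2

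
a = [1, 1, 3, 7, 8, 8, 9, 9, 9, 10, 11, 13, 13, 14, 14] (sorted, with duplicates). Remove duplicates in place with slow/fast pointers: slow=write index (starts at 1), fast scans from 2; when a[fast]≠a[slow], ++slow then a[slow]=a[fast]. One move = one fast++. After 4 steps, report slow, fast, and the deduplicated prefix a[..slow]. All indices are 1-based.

slow=4, fast=6, prefix=[1, 3, 7, 8]

(s=1,f=2) a[fast]=1=a[slow] dup → fast++
(s=1,f=3) a[fast]=3≠a[slow]=1 write a[2]=3 → slow++,fast++
(s=2,f=4) a[fast]=7≠a[slow]=3 write a[3]=7 → slow++,fast++
(s=3,f=5) a[fast]=8≠a[slow]=7 write a[4]=8 → slow++,fast++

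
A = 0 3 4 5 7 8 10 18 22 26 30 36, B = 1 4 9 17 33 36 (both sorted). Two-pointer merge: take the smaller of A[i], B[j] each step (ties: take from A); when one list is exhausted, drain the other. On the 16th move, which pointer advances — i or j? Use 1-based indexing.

j

i=1 j=1: A[i]=0<=B[j]=1 take 0, i++
i=2 j=1: A[i]=3>B[j]=1 take 1, j++
i=2 j=2: A[i]=3<=B[j]=4 take 3, i++
i=3 j=2: A[i]=4<=B[j]=4 take 4, i++
i=4 j=2: A[i]=5>B[j]=4 take 4, j++
i=4 j=3: A[i]=5<=B[j]=9 take 5, i++
i=5 j=3: A[i]=7<=B[j]=9 take 7, i++
i=6 j=3: A[i]=8<=B[j]=9 take 8, i++
i=7 j=3: A[i]=10>B[j]=9 take 9, j++
i=7 j=4: A[i]=10<=B[j]=17 take 10, i++
i=8 j=4: A[i]=18>B[j]=17 take 17, j++
i=8 j=5: A[i]=18<=B[j]=33 take 18, i++
i=9 j=5: A[i]=22<=B[j]=33 take 22, i++
i=10 j=5: A[i]=26<=B[j]=33 take 26, i++
i=11 j=5: A[i]=30<=B[j]=33 take 30, i++
i=12 j=5: A[i]=36>B[j]=33 take 33, j++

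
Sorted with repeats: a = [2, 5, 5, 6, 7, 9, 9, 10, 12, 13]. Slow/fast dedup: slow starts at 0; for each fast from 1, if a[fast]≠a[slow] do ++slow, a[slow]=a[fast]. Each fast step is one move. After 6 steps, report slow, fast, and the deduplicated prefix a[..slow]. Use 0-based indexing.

(s=0,f=1) a[fast]=5≠a[slow]=2 write a[1]=5 → slow++,fast++
(s=1,f=2) a[fast]=5=a[slow] dup → fast++
(s=1,f=3) a[fast]=6≠a[slow]=5 write a[2]=6 → slow++,fast++
(s=2,f=4) a[fast]=7≠a[slow]=6 write a[3]=7 → slow++,fast++
(s=3,f=5) a[fast]=9≠a[slow]=7 write a[4]=9 → slow++,fast++
(s=4,f=6) a[fast]=9=a[slow] dup → fast++

slow=4, fast=7, prefix=[2, 5, 6, 7, 9]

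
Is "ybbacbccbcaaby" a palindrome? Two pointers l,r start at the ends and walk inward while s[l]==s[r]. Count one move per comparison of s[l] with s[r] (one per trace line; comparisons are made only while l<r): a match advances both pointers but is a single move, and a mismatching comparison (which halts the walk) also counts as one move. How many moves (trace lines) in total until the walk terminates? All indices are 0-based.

3 moves

[0,13] 'y'=='y' → l++,r--
[1,12] 'b'=='b' → l++,r--
[2,11] 'b'!='a' → stop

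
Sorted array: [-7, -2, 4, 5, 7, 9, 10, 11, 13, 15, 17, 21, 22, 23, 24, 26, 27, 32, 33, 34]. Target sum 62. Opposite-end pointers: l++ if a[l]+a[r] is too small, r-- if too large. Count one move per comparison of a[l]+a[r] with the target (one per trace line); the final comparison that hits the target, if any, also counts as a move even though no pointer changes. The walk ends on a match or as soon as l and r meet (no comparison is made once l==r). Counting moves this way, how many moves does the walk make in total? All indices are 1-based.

19 moves

l=1 r=20: -7+34=27 <62, l++
l=2 r=20: -2+34=32 <62, l++
l=3 r=20: 4+34=38 <62, l++
l=4 r=20: 5+34=39 <62, l++
l=5 r=20: 7+34=41 <62, l++
l=6 r=20: 9+34=43 <62, l++
l=7 r=20: 10+34=44 <62, l++
l=8 r=20: 11+34=45 <62, l++
l=9 r=20: 13+34=47 <62, l++
l=10 r=20: 15+34=49 <62, l++
l=11 r=20: 17+34=51 <62, l++
l=12 r=20: 21+34=55 <62, l++
l=13 r=20: 22+34=56 <62, l++
l=14 r=20: 23+34=57 <62, l++
l=15 r=20: 24+34=58 <62, l++
l=16 r=20: 26+34=60 <62, l++
l=17 r=20: 27+34=61 <62, l++
l=18 r=20: 32+34=66 >62, r--
l=18 r=19: 32+33=65 >62, r--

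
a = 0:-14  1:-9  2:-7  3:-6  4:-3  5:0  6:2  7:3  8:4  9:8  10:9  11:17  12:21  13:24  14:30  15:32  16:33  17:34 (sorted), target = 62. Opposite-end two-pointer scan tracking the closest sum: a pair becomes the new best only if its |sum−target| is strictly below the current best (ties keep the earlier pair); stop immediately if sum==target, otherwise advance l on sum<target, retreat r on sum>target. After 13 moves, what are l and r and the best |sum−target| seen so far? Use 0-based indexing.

l=13, r=17, best |Δ|=7

l=0 r=17: -14+34=20 d=42 *, l++
l=1 r=17: -9+34=25 d=37 *, l++
l=2 r=17: -7+34=27 d=35 *, l++
l=3 r=17: -6+34=28 d=34 *, l++
l=4 r=17: -3+34=31 d=31 *, l++
l=5 r=17: 0+34=34 d=28 *, l++
l=6 r=17: 2+34=36 d=26 *, l++
l=7 r=17: 3+34=37 d=25 *, l++
l=8 r=17: 4+34=38 d=24 *, l++
l=9 r=17: 8+34=42 d=20 *, l++
l=10 r=17: 9+34=43 d=19 *, l++
l=11 r=17: 17+34=51 d=11 *, l++
l=12 r=17: 21+34=55 d=7 *, l++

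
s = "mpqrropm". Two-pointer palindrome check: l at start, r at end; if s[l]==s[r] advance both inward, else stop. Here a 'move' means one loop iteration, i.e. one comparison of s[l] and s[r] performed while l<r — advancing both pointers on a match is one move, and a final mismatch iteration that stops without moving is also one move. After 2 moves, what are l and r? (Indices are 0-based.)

l=0 r=7: 'm'=='m', l++,r--
l=1 r=6: 'p'=='p', l++,r--

l=2, r=5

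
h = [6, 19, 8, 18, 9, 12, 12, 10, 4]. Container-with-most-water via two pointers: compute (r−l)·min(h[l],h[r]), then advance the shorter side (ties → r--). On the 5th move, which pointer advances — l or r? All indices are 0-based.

r

l=0 r=8: min(6,4)*8=32 best=32 *, r--
l=0 r=7: min(6,10)*7=42 best=42 *, l++
l=1 r=7: min(19,10)*6=60 best=60 *, r--
l=1 r=6: min(19,12)*5=60 best=60, r--
l=1 r=5: min(19,12)*4=48 best=60, r--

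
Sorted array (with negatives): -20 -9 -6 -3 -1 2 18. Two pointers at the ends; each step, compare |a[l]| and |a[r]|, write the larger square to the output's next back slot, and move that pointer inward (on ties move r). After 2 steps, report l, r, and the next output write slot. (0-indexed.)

[0,6] |-20|>|18| out[6]=400 → l++
[1,6] |-9|<=|18| out[5]=324 → r--

l=1, r=5, next write slot=4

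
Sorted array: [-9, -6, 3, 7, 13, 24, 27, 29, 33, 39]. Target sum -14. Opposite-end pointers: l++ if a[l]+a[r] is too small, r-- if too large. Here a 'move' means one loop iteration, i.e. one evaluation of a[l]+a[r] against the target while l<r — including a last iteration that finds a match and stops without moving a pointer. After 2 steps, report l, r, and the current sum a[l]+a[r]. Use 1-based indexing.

l=1 r=10: -9+39=30 >-14, r--
l=1 r=9: -9+33=24 >-14, r--

l=1, r=8, sum=20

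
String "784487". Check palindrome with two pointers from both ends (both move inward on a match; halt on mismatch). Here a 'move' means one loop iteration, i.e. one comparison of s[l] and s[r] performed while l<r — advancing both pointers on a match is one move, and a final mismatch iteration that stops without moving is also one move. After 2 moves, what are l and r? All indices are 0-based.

l=0 r=5: '7'=='7', l++,r--
l=1 r=4: '8'=='8', l++,r--

l=2, r=3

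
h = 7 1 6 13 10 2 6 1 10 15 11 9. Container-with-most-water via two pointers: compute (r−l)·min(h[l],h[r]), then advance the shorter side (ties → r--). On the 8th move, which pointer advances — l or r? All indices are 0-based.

l

l=0 r=11: min(7,9)*11=77 best=77 *, l++
l=1 r=11: min(1,9)*10=10 best=77, l++
l=2 r=11: min(6,9)*9=54 best=77, l++
l=3 r=11: min(13,9)*8=72 best=77, r--
l=3 r=10: min(13,11)*7=77 best=77, r--
l=3 r=9: min(13,15)*6=78 best=78 *, l++
l=4 r=9: min(10,15)*5=50 best=78, l++
l=5 r=9: min(2,15)*4=8 best=78, l++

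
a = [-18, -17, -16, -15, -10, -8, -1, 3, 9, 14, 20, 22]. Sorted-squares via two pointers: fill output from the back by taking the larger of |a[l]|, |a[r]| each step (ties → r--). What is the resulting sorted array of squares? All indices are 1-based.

[1,12] |-18|<=|22| out[12]=484 → r--
[1,11] |-18|<=|20| out[11]=400 → r--
[1,10] |-18|>|14| out[10]=324 → l++
[2,10] |-17|>|14| out[9]=289 → l++
[3,10] |-16|>|14| out[8]=256 → l++
[4,10] |-15|>|14| out[7]=225 → l++
[5,10] |-10|<=|14| out[6]=196 → r--
[5,9] |-10|>|9| out[5]=100 → l++
[6,9] |-8|<=|9| out[4]=81 → r--
[6,8] |-8|>|3| out[3]=64 → l++
[7,8] |-1|<=|3| out[2]=9 → r--
[7,7] |-1|<=|-1| out[1]=1 → r--

[1, 9, 64, 81, 100, 196, 225, 256, 289, 324, 400, 484]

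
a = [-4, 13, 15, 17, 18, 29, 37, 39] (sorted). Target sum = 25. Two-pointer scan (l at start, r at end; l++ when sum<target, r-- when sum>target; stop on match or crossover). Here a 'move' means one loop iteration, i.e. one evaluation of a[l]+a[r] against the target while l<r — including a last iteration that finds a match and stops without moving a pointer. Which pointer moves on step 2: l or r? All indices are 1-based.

l=1 r=8: -4+39=35 >25, r--
l=1 r=7: -4+37=33 >25, r--

r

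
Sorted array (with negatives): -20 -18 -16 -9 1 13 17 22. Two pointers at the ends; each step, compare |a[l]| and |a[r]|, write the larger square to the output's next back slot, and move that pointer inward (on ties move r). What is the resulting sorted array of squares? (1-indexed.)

l=1 r=8: |-20|<=|22| out[8]=484, r--
l=1 r=7: |-20|>|17| out[7]=400, l++
l=2 r=7: |-18|>|17| out[6]=324, l++
l=3 r=7: |-16|<=|17| out[5]=289, r--
l=3 r=6: |-16|>|13| out[4]=256, l++
l=4 r=6: |-9|<=|13| out[3]=169, r--
l=4 r=5: |-9|>|1| out[2]=81, l++
l=5 r=5: |1|<=|1| out[1]=1, r--

[1, 81, 169, 256, 289, 324, 400, 484]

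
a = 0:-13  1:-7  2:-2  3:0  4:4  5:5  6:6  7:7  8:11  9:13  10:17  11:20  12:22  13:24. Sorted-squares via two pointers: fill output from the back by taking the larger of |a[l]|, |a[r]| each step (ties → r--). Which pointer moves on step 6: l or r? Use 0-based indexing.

l

[0,13] |-13|<=|24| out[13]=576 → r--
[0,12] |-13|<=|22| out[12]=484 → r--
[0,11] |-13|<=|20| out[11]=400 → r--
[0,10] |-13|<=|17| out[10]=289 → r--
[0,9] |-13|<=|13| out[9]=169 → r--
[0,8] |-13|>|11| out[8]=169 → l++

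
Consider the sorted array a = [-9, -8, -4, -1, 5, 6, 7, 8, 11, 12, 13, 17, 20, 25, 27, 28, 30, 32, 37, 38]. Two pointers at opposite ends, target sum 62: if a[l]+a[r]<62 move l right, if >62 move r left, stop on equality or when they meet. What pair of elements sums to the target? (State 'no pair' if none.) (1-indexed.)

(25, 37)

l=1 r=20: -9+38=29 <62, l++
l=2 r=20: -8+38=30 <62, l++
l=3 r=20: -4+38=34 <62, l++
l=4 r=20: -1+38=37 <62, l++
l=5 r=20: 5+38=43 <62, l++
l=6 r=20: 6+38=44 <62, l++
l=7 r=20: 7+38=45 <62, l++
l=8 r=20: 8+38=46 <62, l++
l=9 r=20: 11+38=49 <62, l++
l=10 r=20: 12+38=50 <62, l++
l=11 r=20: 13+38=51 <62, l++
l=12 r=20: 17+38=55 <62, l++
l=13 r=20: 20+38=58 <62, l++
l=14 r=20: 25+38=63 >62, r--
l=14 r=19: 25+37=62, found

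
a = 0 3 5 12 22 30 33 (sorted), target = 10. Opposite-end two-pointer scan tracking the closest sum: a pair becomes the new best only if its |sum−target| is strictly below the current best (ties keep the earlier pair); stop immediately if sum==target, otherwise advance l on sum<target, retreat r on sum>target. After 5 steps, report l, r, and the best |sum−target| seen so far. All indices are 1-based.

[1,7] 0+33=33 d=23 * → r--
[1,6] 0+30=30 d=20 * → r--
[1,5] 0+22=22 d=12 * → r--
[1,4] 0+12=12 d=2 * → r--
[1,3] 0+5=5 d=5 → l++

l=2, r=3, best |Δ|=2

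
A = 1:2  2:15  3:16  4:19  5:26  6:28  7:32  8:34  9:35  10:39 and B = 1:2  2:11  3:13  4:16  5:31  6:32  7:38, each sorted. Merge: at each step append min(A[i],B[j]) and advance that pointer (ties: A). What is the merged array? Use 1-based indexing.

[2, 2, 11, 13, 15, 16, 16, 19, 26, 28, 31, 32, 32, 34, 35, 38, 39]

i=1 j=1: A[i]=2<=B[j]=2 take 2, i++
i=2 j=1: A[i]=15>B[j]=2 take 2, j++
i=2 j=2: A[i]=15>B[j]=11 take 11, j++
i=2 j=3: A[i]=15>B[j]=13 take 13, j++
i=2 j=4: A[i]=15<=B[j]=16 take 15, i++
i=3 j=4: A[i]=16<=B[j]=16 take 16, i++
i=4 j=4: A[i]=19>B[j]=16 take 16, j++
i=4 j=5: A[i]=19<=B[j]=31 take 19, i++
i=5 j=5: A[i]=26<=B[j]=31 take 26, i++
i=6 j=5: A[i]=28<=B[j]=31 take 28, i++
i=7 j=5: A[i]=32>B[j]=31 take 31, j++
i=7 j=6: A[i]=32<=B[j]=32 take 32, i++
i=8 j=6: A[i]=34>B[j]=32 take 32, j++
i=8 j=7: A[i]=34<=B[j]=38 take 34, i++
i=9 j=7: A[i]=35<=B[j]=38 take 35, i++
i=10 j=7: A[i]=39>B[j]=38 take 38, j++
i=10 j=8: B done, take A[i]=39, i++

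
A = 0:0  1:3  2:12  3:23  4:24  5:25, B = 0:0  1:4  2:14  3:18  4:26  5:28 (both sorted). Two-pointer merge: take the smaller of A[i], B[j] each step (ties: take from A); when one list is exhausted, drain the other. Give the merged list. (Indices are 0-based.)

i=0 j=0: A[i]=0<=B[j]=0 take 0, i++
i=1 j=0: A[i]=3>B[j]=0 take 0, j++
i=1 j=1: A[i]=3<=B[j]=4 take 3, i++
i=2 j=1: A[i]=12>B[j]=4 take 4, j++
i=2 j=2: A[i]=12<=B[j]=14 take 12, i++
i=3 j=2: A[i]=23>B[j]=14 take 14, j++
i=3 j=3: A[i]=23>B[j]=18 take 18, j++
i=3 j=4: A[i]=23<=B[j]=26 take 23, i++
i=4 j=4: A[i]=24<=B[j]=26 take 24, i++
i=5 j=4: A[i]=25<=B[j]=26 take 25, i++
i=6 j=4: A done, take B[j]=26, j++
i=6 j=5: A done, take B[j]=28, j++

[0, 0, 3, 4, 12, 14, 18, 23, 24, 25, 26, 28]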